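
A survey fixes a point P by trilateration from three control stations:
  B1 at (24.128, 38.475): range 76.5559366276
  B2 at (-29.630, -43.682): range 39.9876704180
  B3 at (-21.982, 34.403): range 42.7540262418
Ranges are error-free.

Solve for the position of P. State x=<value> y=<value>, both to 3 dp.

x=-39.016 y=-4.811

eq1: (x − 24.128)² + (y − 38.475)² = 76.5559366276²
eq2: (x + 29.630)² + (y + 43.682)² = 39.9876704180²
eq3: (x + 21.982)² + (y − 34.403)² = 42.7540262418²
eq2−eq1, eq2−eq3 (x²,y² cancel):
  107.516·x + 164.314·y = -4985.365662
  15.296·x + 156.170·y = -1348.172265
det = 107.516·156.170 − 164.314·15.296 = 14277.426776
x = (-4985.365662·156.170 − 164.314·-1348.172265) / 14277.426776 = -39.015502
y = (107.516·-1348.172265 − -4985.365662·15.296) / 14277.426776 = -4.811367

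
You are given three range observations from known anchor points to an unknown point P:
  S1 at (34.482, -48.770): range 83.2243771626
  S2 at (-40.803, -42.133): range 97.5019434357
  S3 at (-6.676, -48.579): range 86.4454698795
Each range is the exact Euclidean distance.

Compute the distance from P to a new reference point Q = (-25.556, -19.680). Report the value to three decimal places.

70.510

eq1: (x − 34.482)² + (y + 48.770)² = 83.2243771626²
eq2: (x + 40.803)² + (y + 42.133)² = 97.5019434357²
eq3: (x + 6.676)² + (y + 48.579)² = 86.4454698795²
eq3−eq1, eq3−eq2 (x²,y² cancel):
  82.316·x − 0.382·y = 1709.555316
  -68.254·x + 12.892·y = -998.223430
det = 82.316·12.892 − -0.382·-68.254 = 1035.144844
x = (1709.555316·12.892 − -0.382·-998.223430) / 1035.144844 = 20.922933
y = (82.316·-998.223430 − 1709.555316·-68.254) / 1035.144844 = 33.342415
|P − Q| = √((20.922933 − -25.556)² + (33.342415 − -19.680)²) = 70.510053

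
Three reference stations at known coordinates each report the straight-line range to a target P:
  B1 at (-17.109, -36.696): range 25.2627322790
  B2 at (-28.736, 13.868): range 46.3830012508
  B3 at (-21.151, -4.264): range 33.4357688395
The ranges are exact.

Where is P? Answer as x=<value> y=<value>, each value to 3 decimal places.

eq1: (x + 17.109)² + (y + 36.696)² = 25.2627322790²
eq2: (x + 28.736)² + (y − 13.868)² = 46.3830012508²
eq3: (x + 21.151)² + (y + 4.264)² = 33.4357688395²
eq2−eq3, eq2−eq1 (x²,y² cancel):
  15.170·x − 36.264·y = 480.899544
  23.254·x − 101.128·y = 2134.412340
det = 15.170·-101.128 − -36.264·23.254 = -690.828704
x = (480.899544·-101.128 − -36.264·2134.412340) / -690.828704 = -41.645519
y = (15.170·2134.412340 − 480.899544·23.254) / -690.828704 = -30.682276

x=-41.646 y=-30.682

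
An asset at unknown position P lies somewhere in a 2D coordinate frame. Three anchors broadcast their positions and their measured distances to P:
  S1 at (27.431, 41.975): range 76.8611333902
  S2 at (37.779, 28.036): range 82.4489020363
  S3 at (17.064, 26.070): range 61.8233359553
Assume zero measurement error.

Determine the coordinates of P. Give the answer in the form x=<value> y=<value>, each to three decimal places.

x=-42.871 y=10.906

eq1: (x − 27.431)² + (y − 41.975)² = 76.8611333902²
eq2: (x − 37.779)² + (y − 28.036)² = 82.4489020363²
eq3: (x − 17.064)² + (y − 26.070)² = 61.8233359553²
eq2−eq1, eq2−eq3 (x²,y² cancel):
  -20.696·x + 27.878·y = 1191.277870
  -41.430·x − 3.932·y = 1733.251437
det = -20.696·-3.932 − 27.878·-41.430 = 1236.362212
x = (1191.277870·-3.932 − 27.878·1733.251437) / 1236.362212 = -42.870680
y = (-20.696·1733.251437 − 1191.277870·-41.430) / 1236.362212 = 10.905599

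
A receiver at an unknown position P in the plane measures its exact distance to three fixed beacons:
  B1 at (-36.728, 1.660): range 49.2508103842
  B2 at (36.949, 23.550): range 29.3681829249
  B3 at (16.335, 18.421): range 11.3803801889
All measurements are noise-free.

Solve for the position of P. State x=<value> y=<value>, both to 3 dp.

x=12.133 y=7.845

eq1: (x + 36.728)² + (y − 1.660)² = 49.2508103842²
eq2: (x − 36.949)² + (y − 23.550)² = 29.3681829249²
eq3: (x − 16.335)² + (y − 18.421)² = 11.3803801889²
eq2−eq1, eq2−eq3 (x²,y² cancel):
  -147.354·x − 43.780·y = -2131.281672
  -41.228·x − 10.258·y = -580.688520
det = -147.354·-10.258 − -43.780·-41.228 = -293.404508
x = (-2131.281672·-10.258 − -43.780·-580.688520) / -293.404508 = 12.132929
y = (-147.354·-580.688520 − -2131.281672·-41.228) / -293.404508 = 7.844817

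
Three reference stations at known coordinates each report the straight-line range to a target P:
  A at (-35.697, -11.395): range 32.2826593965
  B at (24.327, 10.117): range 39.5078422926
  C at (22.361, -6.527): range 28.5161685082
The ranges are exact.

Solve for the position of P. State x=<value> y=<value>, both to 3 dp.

x=-3.985 y=-17.438

eq1: (x + 35.697)² + (y + 11.395)² = 32.2826593965²
eq2: (x − 24.327)² + (y − 10.117)² = 39.5078422926²
eq3: (x − 22.361)² + (y + 6.527)² = 28.5161685082²
eq1−eq2, eq1−eq3 (x²,y² cancel):
  120.048·x + 43.024·y = -1228.664721
  116.116·x + 9.736·y = -632.507553
det = 120.048·9.736 − 43.024·116.116 = -3826.987456
x = (-1228.664721·9.736 − 43.024·-632.507553) / -3826.987456 = -3.985047
y = (120.048·-632.507553 − -1228.664721·116.116) / -3826.987456 = -17.438355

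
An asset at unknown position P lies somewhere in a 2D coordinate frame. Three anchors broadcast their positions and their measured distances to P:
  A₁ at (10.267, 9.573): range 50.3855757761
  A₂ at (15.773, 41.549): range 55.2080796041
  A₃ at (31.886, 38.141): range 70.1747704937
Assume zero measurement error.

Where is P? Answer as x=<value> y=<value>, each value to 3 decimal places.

x=-37.275 y=26.259

eq1: (x − 10.267)² + (y − 9.573)² = 50.3855757761²
eq2: (x − 15.773)² + (y − 41.549)² = 55.2080796041²
eq3: (x − 31.886)² + (y − 38.141)² = 70.1747704937²
eq2−eq1, eq2−eq3 (x²,y² cancel):
  -11.012·x − 63.952·y = -1268.827505
  32.226·x − 6.816·y = -1380.220413
det = -11.012·-6.816 − -63.952·32.226 = 2135.974944
x = (-1268.827505·-6.816 − -63.952·-1380.220413) / 2135.974944 = -37.275497
y = (-11.012·-1380.220413 − -1268.827505·32.226) / 2135.974944 = 26.258839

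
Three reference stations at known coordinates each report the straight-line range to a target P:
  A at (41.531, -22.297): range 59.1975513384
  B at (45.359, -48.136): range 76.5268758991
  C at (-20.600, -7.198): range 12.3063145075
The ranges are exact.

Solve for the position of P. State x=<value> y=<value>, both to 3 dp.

x=-12.443 y=2.017

eq1: (x − 41.531)² + (y + 22.297)² = 59.1975513384²
eq2: (x − 45.359)² + (y + 48.136)² = 76.5268758991²
eq3: (x + 20.600)² + (y + 7.198)² = 12.3063145075²
eq3−eq2, eq3−eq1 (x²,y² cancel):
  131.918·x − 81.876·y = -1806.575185
  124.262·x − 30.198·y = -1607.095742
det = 131.918·-30.198 − -81.876·124.262 = 6190.415748
x = (-1806.575185·-30.198 − -81.876·-1607.095742) / 6190.415748 = -12.443044
y = (131.918·-1607.095742 − -1806.575185·124.262) / 6190.415748 = 2.016632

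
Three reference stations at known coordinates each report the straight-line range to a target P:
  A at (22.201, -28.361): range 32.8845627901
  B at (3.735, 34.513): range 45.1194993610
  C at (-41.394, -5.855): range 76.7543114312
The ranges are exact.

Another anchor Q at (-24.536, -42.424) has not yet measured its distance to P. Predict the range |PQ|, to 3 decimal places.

74.221

eq1: (x − 22.201)² + (y + 28.361)² = 32.8845627901²
eq2: (x − 3.735)² + (y − 34.513)² = 45.1194993610²
eq3: (x + 41.394)² + (y + 5.855)² = 76.7543114312²
eq3−eq1, eq3−eq2 (x²,y² cancel):
  127.190·x − 45.012·y = 4359.316314
  90.258·x + 80.736·y = 3312.808234
det = 127.190·80.736 − -45.012·90.258 = 14331.504936
x = (4359.316314·80.736 − -45.012·3312.808234) / 14331.504936 = 34.962824
y = (127.190·3312.808234 − 4359.316314·90.258) / 14331.504936 = 1.946265
|P − Q| = √((34.962824 − -24.536)² + (1.946265 − -42.424)²) = 74.221496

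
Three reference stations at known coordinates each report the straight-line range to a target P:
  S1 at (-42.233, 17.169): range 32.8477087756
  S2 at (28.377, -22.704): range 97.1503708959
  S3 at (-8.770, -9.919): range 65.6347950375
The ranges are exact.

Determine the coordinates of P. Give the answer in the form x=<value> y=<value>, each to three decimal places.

x=-36.590 y=49.528

eq1: (x + 42.233)² + (y − 17.169)² = 32.8477087756²
eq2: (x − 28.377)² + (y + 22.704)² = 97.1503708959²
eq3: (x + 8.770)² + (y + 9.919)² = 65.6347950375²
eq1−eq3, eq1−eq2 (x²,y² cancel):
  66.926·x − 54.176·y = -5132.055737
  141.220·x − 79.746·y = -9116.897698
det = 66.926·-79.746 − -54.176·141.220 = 2313.653924
x = (-5132.055737·-79.746 − -54.176·-9116.897698) / 2313.653924 = -36.589799
y = (66.926·-9116.897698 − -5132.055737·141.220) / 2313.653924 = 49.528330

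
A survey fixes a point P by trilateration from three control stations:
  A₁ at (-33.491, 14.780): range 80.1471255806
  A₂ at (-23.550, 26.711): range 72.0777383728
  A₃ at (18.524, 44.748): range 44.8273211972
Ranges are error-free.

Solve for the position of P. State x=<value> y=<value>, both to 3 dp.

eq1: (x + 33.491)² + (y − 14.780)² = 80.1471255806²
eq2: (x + 23.550)² + (y − 26.711)² = 72.0777383728²
eq3: (x − 18.524)² + (y − 44.748)² = 44.8273211972²
eq2−eq3, eq2−eq1 (x²,y² cancel):
  84.148·x + 36.074·y = 4263.153702
  -19.882·x − 23.862·y = -1156.345910
det = 84.148·-23.862 − 36.074·-19.882 = -1290.716308
x = (4263.153702·-23.862 − 36.074·-1156.345910) / -1290.716308 = 46.496159
y = (84.148·-1156.345910 − 4263.153702·-19.882) / -1290.716308 = 9.718769

x=46.496 y=9.719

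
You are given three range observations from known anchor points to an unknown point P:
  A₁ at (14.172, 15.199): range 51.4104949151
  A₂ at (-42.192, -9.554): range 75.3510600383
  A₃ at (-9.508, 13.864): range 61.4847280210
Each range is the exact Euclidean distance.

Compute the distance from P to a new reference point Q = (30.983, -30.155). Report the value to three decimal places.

4.290

eq1: (x − 14.172)² + (y − 15.199)² = 51.4104949151²
eq2: (x + 42.192)² + (y + 9.554)² = 75.3510600383²
eq3: (x + 9.508)² + (y − 13.864)² = 61.4847280210²
eq2−eq3, eq2−eq1 (x²,y² cancel):
  65.368·x + 46.836·y = 308.579249
  112.728·x + 49.506·y = 1595.154666
det = 65.368·49.506 − 46.836·112.728 = -2043.620400
x = (308.579249·49.506 − 46.836·1595.154666) / -2043.620400 = 29.082769
y = (65.368·1595.154666 − 308.579249·112.728) / -2043.620400 = -34.001691
|P − Q| = √((29.082769 − 30.983)² + (-34.001691 − -30.155)²) = 4.290444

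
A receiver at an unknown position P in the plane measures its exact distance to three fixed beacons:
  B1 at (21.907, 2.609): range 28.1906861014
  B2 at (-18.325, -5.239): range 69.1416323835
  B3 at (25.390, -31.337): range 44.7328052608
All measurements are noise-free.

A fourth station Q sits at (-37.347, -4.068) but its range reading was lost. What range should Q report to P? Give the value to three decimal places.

eq1: (x − 21.907)² + (y − 2.609)² = 28.1906861014²
eq2: (x + 18.325)² + (y + 5.239)² = 69.1416323835²
eq3: (x − 25.390)² + (y + 31.337)² = 44.7328052608²
eq2−eq3, eq2−eq1 (x²,y² cancel):
  87.430·x − 52.196·y = 4042.948385
  80.464·x + 15.696·y = 4109.321330
det = 87.430·15.696 − -52.196·80.464 = 5572.200224
x = (4042.948385·15.696 − -52.196·4109.321330) / 5572.200224 = 49.881240
y = (87.430·4109.321330 − 4042.948385·80.464) / 5572.200224 = 6.095647
|P − Q| = √((49.881240 − -37.347)² + (6.095647 − -4.068)²) = 87.818366

87.818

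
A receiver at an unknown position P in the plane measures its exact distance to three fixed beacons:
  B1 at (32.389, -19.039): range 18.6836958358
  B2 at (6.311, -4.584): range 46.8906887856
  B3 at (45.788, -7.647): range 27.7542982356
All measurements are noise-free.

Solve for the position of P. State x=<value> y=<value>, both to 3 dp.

eq1: (x − 32.389)² + (y + 19.039)² = 18.6836958358²
eq2: (x − 6.311)² + (y + 4.584)² = 46.8906887856²
eq3: (x − 45.788)² + (y + 7.647)² = 27.7542982356²
eq2−eq3, eq2−eq1 (x²,y² cancel):
  78.954·x − 6.126·y = 3522.611400
  52.156·x − 28.910·y = 3200.345270
det = 78.954·-28.910 − -6.126·52.156 = -1963.052484
x = (3522.611400·-28.910 − -6.126·3200.345270) / -1963.052484 = 41.890566
y = (78.954·3200.345270 − 3522.611400·52.156) / -1963.052484 = -35.126285

x=41.891 y=-35.126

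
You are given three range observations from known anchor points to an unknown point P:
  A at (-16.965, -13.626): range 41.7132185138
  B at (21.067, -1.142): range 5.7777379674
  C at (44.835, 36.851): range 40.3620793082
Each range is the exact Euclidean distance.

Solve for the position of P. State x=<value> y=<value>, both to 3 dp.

eq1: (x + 16.965)² + (y + 13.626)² = 41.7132185138²
eq2: (x − 21.067)² + (y + 1.142)² = 5.7777379674²
eq3: (x − 44.835)² + (y − 36.851)² = 40.3620793082²
eq3−eq2, eq3−eq1 (x²,y² cancel):
  -47.536·x − 75.986·y = -1327.335583
  -123.600·x − 100.954·y = -3005.589478
det = -47.536·-100.954 − -75.986·-123.600 = -4592.920256
x = (-1327.335583·-100.954 − -75.986·-3005.589478) / -4592.920256 = 20.549646
y = (-47.536·-3005.589478 − -1327.335583·-123.600) / -4592.920256 = 4.612529

x=20.550 y=4.613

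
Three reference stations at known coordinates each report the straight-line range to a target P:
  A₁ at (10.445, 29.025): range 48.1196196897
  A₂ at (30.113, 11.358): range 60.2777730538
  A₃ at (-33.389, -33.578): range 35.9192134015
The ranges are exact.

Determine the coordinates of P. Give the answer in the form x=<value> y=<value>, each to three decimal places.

eq1: (x − 10.445)² + (y − 29.025)² = 48.1196196897²
eq2: (x − 30.113)² + (y − 11.358)² = 60.2777730538²
eq3: (x + 33.389)² + (y + 33.578)² = 35.9192134015²
eq3−eq1, eq3−eq2 (x²,y² cancel):
  87.668·x + 125.206·y = -2316.066663
  127.004·x + 89.872·y = -3549.730505
det = 87.668·89.872 − 125.206·127.004 = -8022.764328
x = (-2316.066663·89.872 − 125.206·-3549.730505) / -8022.764328 = -29.453441
y = (87.668·-3549.730505 − -2316.066663·127.004) / -8022.764328 = 2.124959

x=-29.453 y=2.125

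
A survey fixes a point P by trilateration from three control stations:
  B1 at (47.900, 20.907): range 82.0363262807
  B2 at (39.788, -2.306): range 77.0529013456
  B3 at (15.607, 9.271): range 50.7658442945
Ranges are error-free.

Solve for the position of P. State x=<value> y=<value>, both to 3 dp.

eq1: (x − 47.900)² + (y − 20.907)² = 82.0363262807²
eq2: (x − 39.788)² + (y + 2.306)² = 77.0529013456²
eq3: (x − 15.607)² + (y − 9.271)² = 50.7658442945²
eq1−eq2, eq1−eq3 (x²,y² cancel):
  -16.224·x − 46.426·y = -350.300845
  -64.586·x − 23.272·y = 1750.805124
det = -16.224·-23.272 − -46.426·-64.586 = -2620.904708
x = (-350.300845·-23.272 − -46.426·1750.805124) / -2620.904708 = -34.123743
y = (-16.224·1750.805124 − -350.300845·-64.586) / -2620.904708 = 19.470221

x=-34.124 y=19.470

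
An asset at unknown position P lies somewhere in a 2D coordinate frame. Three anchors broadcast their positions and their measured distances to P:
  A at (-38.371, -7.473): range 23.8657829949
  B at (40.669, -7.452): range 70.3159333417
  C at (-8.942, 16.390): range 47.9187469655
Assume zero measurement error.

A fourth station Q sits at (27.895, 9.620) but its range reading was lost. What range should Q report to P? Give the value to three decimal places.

66.260

eq1: (x + 38.371)² + (y + 7.473)² = 23.8657829949²
eq2: (x − 40.669)² + (y + 7.452)² = 70.3159333417²
eq3: (x + 8.942)² + (y − 16.390)² = 47.9187469655²
eq1−eq2, eq1−eq3 (x²,y² cancel):
  158.080·x + 0.042·y = -4193.434389
  58.858·x + 47.726·y = -2906.218619
det = 158.080·47.726 − 0.042·58.858 = 7542.054044
x = (-4193.434389·47.726 − 0.042·-2906.218619) / 7542.054044 = -26.519803
y = (158.080·-2906.218619 − -4193.434389·58.858) / 7542.054044 = -28.188326
|P − Q| = √((-26.519803 − 27.895)² + (-28.188326 − 9.620)²) = 66.260398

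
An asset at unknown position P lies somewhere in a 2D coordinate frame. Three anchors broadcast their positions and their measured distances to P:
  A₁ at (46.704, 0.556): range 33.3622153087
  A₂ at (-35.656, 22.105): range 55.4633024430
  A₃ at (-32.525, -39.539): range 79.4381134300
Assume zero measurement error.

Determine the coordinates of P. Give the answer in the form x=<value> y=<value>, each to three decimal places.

eq1: (x − 46.704)² + (y − 0.556)² = 33.3622153087²
eq2: (x + 35.656)² + (y − 22.105)² = 55.4633024430²
eq3: (x + 32.525)² + (y + 39.539)² = 79.4381134300²
eq3−eq2, eq3−eq1 (x²,y² cancel):
  -6.262·x + 123.288·y = 2373.009162
  158.458·x + 80.190·y = 4757.741061
det = -6.262·80.190 − 123.288·158.458 = -20038.119684
x = (2373.009162·80.190 − 123.288·4757.741061) / -20038.119684 = 19.776345
y = (-6.262·4757.741061 − 2373.009162·158.458) / -20038.119684 = 20.252163

x=19.776 y=20.252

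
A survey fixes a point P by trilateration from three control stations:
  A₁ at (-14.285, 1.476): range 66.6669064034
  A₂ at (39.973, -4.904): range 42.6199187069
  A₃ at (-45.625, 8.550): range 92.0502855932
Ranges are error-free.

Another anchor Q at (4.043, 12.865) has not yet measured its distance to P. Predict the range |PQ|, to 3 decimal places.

eq1: (x + 14.285)² + (y − 1.476)² = 66.6669064034²
eq2: (x − 39.973)² + (y + 4.904)² = 42.6199187069²
eq3: (x + 45.625)² + (y − 8.550)² = 92.0502855932²
eq1−eq3, eq1−eq2 (x²,y² cancel):
  -62.680·x + 14.148·y = -2080.275344
  108.516·x − 12.760·y = 4043.669083
det = -62.680·-12.760 − 14.148·108.516 = -735.487568
x = (-2080.275344·-12.760 − 14.148·4043.669083) / -735.487568 = 41.694133
y = (-62.680·4043.669083 − -2080.275344·108.516) / -735.487568 = 37.681152
|P − Q| = √((41.694133 − 4.043)² + (37.681152 − 12.865)²) = 45.093783

45.094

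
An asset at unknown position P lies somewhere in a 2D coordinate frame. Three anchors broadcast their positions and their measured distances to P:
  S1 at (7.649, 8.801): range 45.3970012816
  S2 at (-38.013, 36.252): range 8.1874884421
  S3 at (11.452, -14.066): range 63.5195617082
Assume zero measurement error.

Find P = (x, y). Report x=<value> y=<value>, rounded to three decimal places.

x=-30.164 y=33.922

eq1: (x − 7.649)² + (y − 8.801)² = 45.3970012816²
eq2: (x + 38.013)² + (y − 36.252)² = 8.1874884421²
eq3: (x − 11.452)² + (y + 14.066)² = 63.5195617082²
eq3−eq1, eq3−eq2 (x²,y² cancel):
  -7.606·x + 45.734·y = 1780.811136
  -98.930·x + 100.636·y = 6397.894766
det = -7.606·100.636 − 45.734·-98.930 = 3759.027204
x = (1780.811136·100.636 − 45.734·6397.894766) / 3759.027204 = -30.164083
y = (-7.606·6397.894766 − 1780.811136·-98.930) / 3759.027204 = 33.921877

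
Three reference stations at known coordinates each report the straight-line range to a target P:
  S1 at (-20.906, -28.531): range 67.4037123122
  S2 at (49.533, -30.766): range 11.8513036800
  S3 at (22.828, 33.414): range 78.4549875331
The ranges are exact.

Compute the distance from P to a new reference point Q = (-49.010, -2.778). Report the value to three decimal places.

eq1: (x + 20.906)² + (y + 28.531)² = 67.4037123122²
eq2: (x − 49.533)² + (y + 30.766)² = 11.8513036800²
eq3: (x − 22.828)² + (y − 33.414)² = 78.4549875331²
eq2−eq1, eq2−eq3 (x²,y² cancel):
  -140.878·x + 4.470·y = -6551.793083
  -53.410·x + 128.360·y = -7777.183535
det = -140.878·128.360 − 4.470·-53.410 = -17844.357380
x = (-6551.793083·128.360 − 4.470·-7777.183535) / -17844.357380 = 45.180901
y = (-140.878·-7777.183535 − -6551.793083·-53.410) / -17844.357380 = -41.789277
|P − Q| = √((45.180901 − -49.010)² + (-41.789277 − -2.778)²) = 101.950015

101.950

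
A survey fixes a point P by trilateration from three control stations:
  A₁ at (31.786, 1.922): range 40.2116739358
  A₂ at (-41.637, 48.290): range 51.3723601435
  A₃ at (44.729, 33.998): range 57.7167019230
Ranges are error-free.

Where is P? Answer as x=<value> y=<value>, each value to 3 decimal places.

x=-7.654 y=9.764

eq1: (x − 31.786)² + (y − 1.922)² = 40.2116739358²
eq2: (x + 41.637)² + (y − 48.290)² = 51.3723601435²
eq3: (x − 44.729)² + (y − 33.998)² = 57.7167019230²
eq3−eq1, eq3−eq2 (x²,y² cancel):
  -25.886·x − 64.152·y = -428.264605
  -172.732·x + 28.584·y = 1601.114718
det = -25.886·28.584 − -64.152·-172.732 = -11821.028688
x = (-428.264605·28.584 − -64.152·1601.114718) / -11821.028688 = -7.653581
y = (-25.886·1601.114718 − -428.264605·-172.732) / -11821.028688 = 9.764079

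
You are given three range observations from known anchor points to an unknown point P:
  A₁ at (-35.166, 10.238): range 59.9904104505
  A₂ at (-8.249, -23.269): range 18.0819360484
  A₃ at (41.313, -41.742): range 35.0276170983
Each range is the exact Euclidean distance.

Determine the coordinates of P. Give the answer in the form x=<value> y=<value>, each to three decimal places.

x=7.767 y=-31.662

eq1: (x + 35.166)² + (y − 10.238)² = 59.9904104505²
eq2: (x + 8.249)² + (y + 23.269)² = 18.0819360484²
eq3: (x − 41.313)² + (y + 41.742)² = 35.0276170983²
eq1−eq2, eq1−eq3 (x²,y² cancel):
  53.834·x − 67.014·y = 2539.921097
  152.958·x − 103.960·y = 4479.609719
det = 53.834·-103.960 − -67.014·152.958 = 4653.744772
x = (2539.921097·-103.960 − -67.014·4479.609719) / 4653.744772 = 7.767157
y = (53.834·4479.609719 − 2539.921097·152.958) / 4653.744772 = -31.661801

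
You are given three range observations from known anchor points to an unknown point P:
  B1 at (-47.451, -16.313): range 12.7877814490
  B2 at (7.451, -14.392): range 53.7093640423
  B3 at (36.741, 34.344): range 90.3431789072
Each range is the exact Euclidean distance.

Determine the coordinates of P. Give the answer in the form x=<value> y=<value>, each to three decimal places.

x=-45.189 y=-3.727

eq1: (x + 47.451)² + (y + 16.313)² = 12.7877814490²
eq2: (x − 7.451)² + (y + 14.392)² = 53.7093640423²
eq3: (x − 36.741)² + (y − 34.344)² = 90.3431789072²
eq3−eq1, eq3−eq2 (x²,y² cancel):
  -168.384·x − 101.314·y = 7986.662574
  -58.580·x − 97.472·y = 3010.429837
det = -168.384·-97.472 − -101.314·-58.580 = 10477.751128
x = (7986.662574·-97.472 − -101.314·3010.429837) / 10477.751128 = -45.188827
y = (-168.384·3010.429837 − 7986.662574·-58.580) / 10477.751128 = -3.726899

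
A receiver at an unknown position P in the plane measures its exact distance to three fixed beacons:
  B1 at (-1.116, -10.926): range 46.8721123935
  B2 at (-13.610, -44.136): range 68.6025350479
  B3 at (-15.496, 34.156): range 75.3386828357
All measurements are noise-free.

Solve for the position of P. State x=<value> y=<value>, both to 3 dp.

x=45.741 y=-9.730

eq1: (x + 1.116)² + (y + 10.926)² = 46.8721123935²
eq2: (x + 13.610)² + (y + 44.136)² = 68.6025350479²
eq3: (x + 15.496)² + (y − 34.156)² = 75.3386828357²
eq2−eq3, eq2−eq1 (x²,y² cancel):
  -3.772·x + 156.584·y = -1696.069560
  24.988·x + 66.420·y = 496.717231
det = -3.772·66.420 − 156.584·24.988 = -4163.257232
x = (-1696.069560·66.420 − 156.584·496.717231) / -4163.257232 = 45.740847
y = (-3.772·496.717231 − -1696.069560·24.988) / -4163.257232 = -9.729826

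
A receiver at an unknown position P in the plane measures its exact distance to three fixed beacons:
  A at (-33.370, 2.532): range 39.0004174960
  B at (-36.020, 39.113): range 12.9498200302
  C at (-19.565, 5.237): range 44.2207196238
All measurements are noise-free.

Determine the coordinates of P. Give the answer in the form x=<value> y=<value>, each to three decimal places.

eq1: (x + 33.370)² + (y − 2.532)² = 39.0004174960²
eq2: (x + 36.020)² + (y − 39.113)² = 12.9498200302²
eq3: (x + 19.565)² + (y − 5.237)² = 44.2207196238²
eq2−eq1, eq2−eq3 (x²,y² cancel):
  5.300·x − 73.162·y = -3060.633971
  32.910·x − 67.752·y = -4204.825980
det = 5.300·-67.752 − -73.162·32.910 = 2048.675820
x = (-3060.633971·-67.752 − -73.162·-4204.825980) / 2048.675820 = -48.943520
y = (5.300·-4204.825980 − -3060.633971·32.910) / 2048.675820 = 38.288091

x=-48.944 y=38.288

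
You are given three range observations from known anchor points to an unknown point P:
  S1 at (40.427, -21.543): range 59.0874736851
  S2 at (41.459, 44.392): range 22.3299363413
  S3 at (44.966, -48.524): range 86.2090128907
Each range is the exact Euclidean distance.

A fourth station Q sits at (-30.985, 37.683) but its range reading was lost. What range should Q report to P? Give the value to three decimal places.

eq1: (x − 40.427)² + (y + 21.543)² = 59.0874736851²
eq2: (x − 41.459)² + (y − 44.392)² = 22.3299363413²
eq3: (x − 44.966)² + (y + 48.524)² = 86.2090128907²
eq1−eq2, eq1−eq3 (x²,y² cancel):
  2.064·x + 131.870·y = 4583.758656
  9.078·x − 53.962·y = -1662.587803
det = 2.064·-53.962 − 131.870·9.078 = -1308.493428
x = (4583.758656·-53.962 − 131.870·-1662.587803) / -1308.493428 = 21.477625
y = (2.064·-1662.587803 − 4583.758656·9.078) / -1308.493428 = 34.423514
|P − Q| = √((21.477625 − -30.985)² + (34.423514 − 37.683)²) = 52.563783

52.564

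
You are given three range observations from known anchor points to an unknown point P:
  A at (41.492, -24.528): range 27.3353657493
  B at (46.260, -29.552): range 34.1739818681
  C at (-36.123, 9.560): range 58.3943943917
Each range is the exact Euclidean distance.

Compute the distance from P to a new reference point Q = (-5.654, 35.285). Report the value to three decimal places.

eq1: (x − 41.492)² + (y + 24.528)² = 27.3353657493²
eq2: (x − 46.260)² + (y + 29.552)² = 34.1739818681²
eq3: (x + 36.123)² + (y − 9.560)² = 58.3943943917²
eq3−eq1, eq3−eq2 (x²,y² cancel):
  155.230·x − 68.176·y = 3589.627195
  164.766·x − 78.224·y = 3859.087835
det = 155.230·-78.224 − -68.176·164.766 = -909.624704
x = (3589.627195·-78.224 − -68.176·3859.087835) / -909.624704 = 19.456184
y = (155.230·3859.087835 − 3589.627195·164.766) / -909.624704 = -8.352555
|P − Q| = √((19.456184 − -5.654)² + (-8.352555 − 35.285)²) = 50.346375

50.346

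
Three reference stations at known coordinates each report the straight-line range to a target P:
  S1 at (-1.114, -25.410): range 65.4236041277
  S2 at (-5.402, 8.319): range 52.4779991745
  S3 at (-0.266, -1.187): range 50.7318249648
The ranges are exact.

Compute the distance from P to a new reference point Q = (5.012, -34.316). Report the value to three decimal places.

eq1: (x + 1.114)² + (y + 25.410)² = 65.4236041277²
eq2: (x + 5.402)² + (y − 8.319)² = 52.4779991745²
eq3: (x + 0.266)² + (y + 1.187)² = 50.7318249648²
eq3−eq1, eq3−eq2 (x²,y² cancel):
  -1.696·x − 48.446·y = -1061.100542
  -10.272·x + 19.012·y = -83.314693
det = -1.696·19.012 − -48.446·-10.272 = -529.881664
x = (-1061.100542·19.012 − -48.446·-83.314693) / -529.881664 = 45.689271
y = (-1.696·-83.314693 − -1061.100542·-10.272) / -529.881664 = 20.303256
|P − Q| = √((45.689271 − 5.012)² + (20.303256 − -34.316)²) = 68.102155

68.102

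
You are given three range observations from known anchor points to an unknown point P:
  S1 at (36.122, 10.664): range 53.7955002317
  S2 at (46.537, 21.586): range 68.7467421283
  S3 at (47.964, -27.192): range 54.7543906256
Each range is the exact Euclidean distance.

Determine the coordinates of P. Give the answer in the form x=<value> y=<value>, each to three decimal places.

eq1: (x − 36.122)² + (y − 10.664)² = 53.7955002317²
eq2: (x − 46.537)² + (y − 21.586)² = 68.7467421283²
eq3: (x − 47.964)² + (y + 27.192)² = 54.7543906256²
eq3−eq1, eq3−eq2 (x²,y² cancel):
  -23.684·x + 75.712·y = -1517.342932
  -2.854·x + 97.556·y = -2136.373655
det = -23.684·97.556 − 75.712·-2.854 = -2094.434256
x = (-1517.342932·97.556 − 75.712·-2136.373655) / -2094.434256 = -6.552230
y = (-23.684·-2136.373655 − -1517.342932·-2.854) / -2094.434256 = -22.090632

x=-6.552 y=-22.091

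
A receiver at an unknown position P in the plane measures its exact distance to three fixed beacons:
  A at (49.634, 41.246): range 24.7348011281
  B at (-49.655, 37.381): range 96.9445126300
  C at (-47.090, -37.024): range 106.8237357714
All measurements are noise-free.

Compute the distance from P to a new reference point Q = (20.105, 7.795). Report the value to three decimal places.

26.619

eq1: (x − 49.634)² + (y − 41.246)² = 24.7348011281²
eq2: (x + 49.655)² + (y − 37.381)² = 96.9445126300²
eq3: (x + 47.090)² + (y + 37.024)² = 106.8237357714²
eq3−eq2, eq3−eq1 (x²,y² cancel):
  -5.130·x + 148.810·y = 2287.785505
  193.448·x + 156.540·y = 11376.021933
det = -5.130·156.540 − 148.810·193.448 = -29590.047080
x = (2287.785505·156.540 − 148.810·11376.021933) / -29590.047080 = 45.107596
y = (-5.130·11376.021933 − 2287.785505·193.448) / -29590.047080 = 16.928886
|P − Q| = √((45.107596 − 20.105)² + (16.928886 − 7.795)²) = 26.618746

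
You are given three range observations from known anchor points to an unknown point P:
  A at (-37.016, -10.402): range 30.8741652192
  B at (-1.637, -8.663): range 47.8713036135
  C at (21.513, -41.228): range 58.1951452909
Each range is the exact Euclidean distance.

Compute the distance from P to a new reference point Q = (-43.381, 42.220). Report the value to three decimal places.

eq1: (x + 37.016)² + (y + 10.402)² = 30.8741652192²
eq2: (x + 1.637)² + (y + 8.663)² = 47.8713036135²
eq3: (x − 21.513)² + (y + 41.228)² = 58.1951452909²
eq2−eq1, eq2−eq3 (x²,y² cancel):
  -70.758·x − 3.478·y = 2739.106154
  46.300·x − 65.130·y = 989.816589
det = -70.758·-65.130 − -3.478·46.300 = 4769.499940
x = (2739.106154·-65.130 − -3.478·989.816589) / 4769.499940 = -36.682127
y = (-70.758·989.816589 − 2739.106154·46.300) / 4769.499940 = -41.274360
|P − Q| = √((-36.682127 − -43.381)² + (-41.274360 − 42.220)²) = 83.762659

83.763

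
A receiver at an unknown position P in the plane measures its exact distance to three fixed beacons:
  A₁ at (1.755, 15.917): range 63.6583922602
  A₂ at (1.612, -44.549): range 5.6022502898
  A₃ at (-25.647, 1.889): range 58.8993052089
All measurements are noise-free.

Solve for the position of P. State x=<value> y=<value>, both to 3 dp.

eq1: (x − 1.755)² + (y − 15.917)² = 63.6583922602²
eq2: (x − 1.612)² + (y + 44.549)² = 5.6022502898²
eq3: (x + 25.647)² + (y − 1.889)² = 58.8993052089²
eq2−eq1, eq2−eq3 (x²,y² cancel):
  0.286·x + 120.932·y = -5751.786728
  -54.518·x + 92.876·y = -4763.617961
det = 0.286·92.876 − 120.932·-54.518 = 6619.533312
x = (-5751.786728·92.876 − 120.932·-4763.617961) / 6619.533312 = 6.325356
y = (0.286·-4763.617961 − -5751.786728·-54.518) / 6619.533312 = -47.577116

x=6.325 y=-47.577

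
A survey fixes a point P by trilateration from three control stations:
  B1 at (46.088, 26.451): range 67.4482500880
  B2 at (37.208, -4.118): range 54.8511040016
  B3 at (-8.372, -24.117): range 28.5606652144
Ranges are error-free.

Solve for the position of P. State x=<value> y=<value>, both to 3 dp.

x=-17.172 y=3.054

eq1: (x − 46.088)² + (y − 26.451)² = 67.4482500880²
eq2: (x − 37.208)² + (y + 4.118)² = 54.8511040016²
eq3: (x + 8.372)² + (y + 24.117)² = 28.5606652144²
eq2−eq3, eq2−eq1 (x²,y² cancel):
  -91.160·x − 39.998·y = 1443.258898
  17.760·x + 61.138·y = -118.256873
det = -91.160·61.138 − -39.998·17.760 = -4862.975600
x = (1443.258898·61.138 − -39.998·-118.256873) / -4862.975600 = -17.172187
y = (-91.160·-118.256873 − 1443.258898·17.760) / -4862.975600 = 3.054093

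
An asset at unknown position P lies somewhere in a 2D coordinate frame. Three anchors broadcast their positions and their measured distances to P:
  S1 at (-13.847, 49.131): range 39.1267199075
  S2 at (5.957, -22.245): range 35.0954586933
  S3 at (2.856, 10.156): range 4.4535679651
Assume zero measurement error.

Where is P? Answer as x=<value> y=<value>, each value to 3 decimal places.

x=-1.138 y=12.126

eq1: (x + 13.847)² + (y − 49.131)² = 39.1267199075²
eq2: (x − 5.957)² + (y + 22.245)² = 35.0954586933²
eq3: (x − 2.856)² + (y − 10.156)² = 4.4535679651²
eq2−eq3, eq2−eq1 (x²,y² cancel):
  -6.202·x + 64.802·y = 792.832151
  -39.608·x + 142.752·y = 1776.059706
det = -6.202·142.752 − 64.802·-39.608 = 1681.329712
x = (792.832151·142.752 − 64.802·1776.059706) / 1681.329712 = -1.138293
y = (-6.202·1776.059706 − 792.832151·-39.608) / 1681.329712 = 12.125744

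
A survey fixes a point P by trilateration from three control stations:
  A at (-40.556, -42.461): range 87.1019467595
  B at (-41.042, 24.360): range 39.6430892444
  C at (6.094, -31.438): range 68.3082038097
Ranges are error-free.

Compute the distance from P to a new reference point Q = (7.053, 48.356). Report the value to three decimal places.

15.890

eq1: (x + 40.556)² + (y + 42.461)² = 87.1019467595²
eq2: (x + 41.042)² + (y − 24.360)² = 39.6430892444²
eq3: (x − 6.094)² + (y + 31.438)² = 68.3082038097²
eq3−eq1, eq3−eq2 (x²,y² cancel):
  -93.300·x − 22.046·y = -498.497445
  -94.272·x + 111.596·y = 4346.806867
det = -93.300·111.596 − -22.046·-94.272 = -12490.227312
x = (-498.497445·111.596 − -22.046·4346.806867) / -12490.227312 = -3.218467
y = (-93.300·4346.806867 − -498.497445·-94.272) / -12490.227312 = 36.232442
|P − Q| = √((-3.218467 − 7.053)² + (36.232442 − 48.356)²) = 15.889736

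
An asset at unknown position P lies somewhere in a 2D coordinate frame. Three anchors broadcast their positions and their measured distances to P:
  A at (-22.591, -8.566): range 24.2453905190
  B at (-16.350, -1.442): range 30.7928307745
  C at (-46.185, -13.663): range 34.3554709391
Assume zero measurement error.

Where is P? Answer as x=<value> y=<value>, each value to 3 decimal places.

eq1: (x + 22.591)² + (y + 8.566)² = 24.2453905190²
eq2: (x + 16.350)² + (y + 1.442)² = 30.7928307745²
eq3: (x + 46.185)² + (y + 13.663)² = 34.3554709391²
eq1−eq3, eq1−eq2 (x²,y² cancel):
  -47.188·x − 10.194·y = 1143.542735
  12.482·x + 14.248·y = -674.687239
det = -47.188·14.248 − -10.194·12.482 = -545.093116
x = (1143.542735·14.248 − -10.194·-674.687239) / -545.093116 = -17.273077
y = (-47.188·-674.687239 − 1143.542735·12.482) / -545.093116 = -32.220992

x=-17.273 y=-32.221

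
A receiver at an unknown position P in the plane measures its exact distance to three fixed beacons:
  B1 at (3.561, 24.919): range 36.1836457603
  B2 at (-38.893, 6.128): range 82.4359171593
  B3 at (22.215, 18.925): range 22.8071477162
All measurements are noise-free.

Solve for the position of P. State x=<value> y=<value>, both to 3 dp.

x=38.278 y=35.116

eq1: (x − 3.561)² + (y − 24.919)² = 36.1836457603²
eq2: (x + 38.893)² + (y − 6.128)² = 82.4359171593²
eq3: (x − 22.215)² + (y − 18.925)² = 22.8071477162²
eq2−eq3, eq2−eq1 (x²,y² cancel):
  122.216·x + 25.594·y = 5576.958468
  84.908·x + 37.582·y = 4569.843666
det = 122.216·37.582 − 25.594·84.908 = 2419.986360
x = (5576.958468·37.582 − 25.594·4569.843666) / 2419.986360 = 38.278180
y = (122.216·4569.843666 − 5576.958468·84.908) / 2419.986360 = 35.115745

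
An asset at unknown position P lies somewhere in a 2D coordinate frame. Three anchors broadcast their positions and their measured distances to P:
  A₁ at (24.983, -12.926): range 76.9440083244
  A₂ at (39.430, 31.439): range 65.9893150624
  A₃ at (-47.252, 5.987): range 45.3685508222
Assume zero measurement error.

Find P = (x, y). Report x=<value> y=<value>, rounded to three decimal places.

eq1: (x − 24.983)² + (y + 12.926)² = 76.9440083244²
eq2: (x − 39.430)² + (y − 31.439)² = 65.9893150624²
eq3: (x + 47.252)² + (y − 5.987)² = 45.3685508222²
eq3−eq1, eq3−eq2 (x²,y² cancel):
  144.470·x − 37.826·y = -5339.438921
  173.364·x + 50.904·y = -2021.744351
det = 144.470·50.904 − -37.826·173.364 = 13911.767544
x = (-5339.438921·50.904 − -37.826·-2021.744351) / 13911.767544 = -25.034439
y = (144.470·-2021.744351 − -5339.438921·173.364) / 13911.767544 = 45.543104

x=-25.034 y=45.543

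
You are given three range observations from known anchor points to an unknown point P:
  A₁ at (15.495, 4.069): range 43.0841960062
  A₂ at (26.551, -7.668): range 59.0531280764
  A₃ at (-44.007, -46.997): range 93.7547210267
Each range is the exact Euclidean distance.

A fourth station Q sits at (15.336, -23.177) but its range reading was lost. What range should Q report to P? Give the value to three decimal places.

eq1: (x − 15.495)² + (y − 4.069)² = 43.0841960062²
eq2: (x − 26.551)² + (y + 7.668)² = 59.0531280764²
eq3: (x + 44.007)² + (y + 46.997)² = 93.7547210267²
eq1−eq3, eq1−eq2 (x²,y² cancel):
  -119.004·x − 102.132·y = -3045.017497
  22.112·x − 23.474·y = -1123.921951
det = -119.004·-23.474 − -102.132·22.112 = 5051.842680
x = (-3045.017497·-23.474 − -102.132·-1123.921951) / 5051.842680 = -8.573041
y = (-119.004·-1123.921951 − -3045.017497·22.112) / 5051.842680 = 39.803820
|P − Q| = √((-8.573041 − 15.336)² + (39.803820 − -23.177)²) = 67.366356

67.366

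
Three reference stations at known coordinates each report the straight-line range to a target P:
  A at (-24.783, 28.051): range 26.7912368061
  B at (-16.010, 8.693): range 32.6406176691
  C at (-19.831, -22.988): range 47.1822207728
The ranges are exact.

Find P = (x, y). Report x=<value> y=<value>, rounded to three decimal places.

x=-48.073 y=14.808

eq1: (x + 24.783)² + (y − 28.051)² = 26.7912368061²
eq2: (x + 16.010)² + (y − 8.693)² = 32.6406176691²
eq3: (x + 19.831)² + (y + 22.988)² = 47.1822207728²
eq1−eq3, eq1−eq2 (x²,y² cancel):
  9.904·x − 102.078·y = -1987.730572
  17.546·x − 38.716·y = -1416.806893
det = 9.904·-38.716 − -102.078·17.546 = 1407.617324
x = (-1987.730572·-38.716 − -102.078·-1416.806893) / 1407.617324 = -48.072609
y = (9.904·-1416.806893 − -1987.730572·17.546) / 1407.617324 = 14.808474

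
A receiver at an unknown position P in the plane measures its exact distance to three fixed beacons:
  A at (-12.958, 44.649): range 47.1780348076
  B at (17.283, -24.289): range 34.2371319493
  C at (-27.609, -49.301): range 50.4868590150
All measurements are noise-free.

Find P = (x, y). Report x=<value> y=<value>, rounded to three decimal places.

eq1: (x + 12.958)² + (y − 44.649)² = 47.1780348076²
eq2: (x − 17.283)² + (y + 24.289)² = 34.2371319493²
eq3: (x + 27.609)² + (y + 49.301)² = 50.4868590150²
eq3−eq1, eq3−eq2 (x²,y² cancel):
  29.302·x + 187.900·y = -708.246552
  89.784·x + 50.024·y = -927.446143
det = 29.302·50.024 − 187.900·89.784 = -15404.610352
x = (-708.246552·50.024 − 187.900·-927.446143) / -15404.610352 = -9.012744
y = (29.302·-927.446143 − -708.246552·89.784) / -15404.610352 = -2.363785

x=-9.013 y=-2.364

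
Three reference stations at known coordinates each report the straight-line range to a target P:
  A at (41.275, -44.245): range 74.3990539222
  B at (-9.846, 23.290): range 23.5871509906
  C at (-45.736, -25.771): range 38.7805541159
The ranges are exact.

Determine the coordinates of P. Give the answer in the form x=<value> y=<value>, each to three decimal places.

eq1: (x − 41.275)² + (y + 44.245)² = 74.3990539222²
eq2: (x + 9.846)² + (y − 23.290)² = 23.5871509906²
eq3: (x + 45.736)² + (y + 25.771)² = 38.7805541159²
eq3−eq2, eq3−eq1 (x²,y² cancel):
  71.780·x + 98.122·y = -1168.980635
  174.022·x − 36.948·y = -3125.968334
det = 71.780·-36.948 − 98.122·174.022 = -19727.514124
x = (-1168.980635·-36.948 − 98.122·-3125.968334) / -19727.514124 = -17.737550
y = (71.780·-3125.968334 − -1168.980635·174.022) / -19727.514124 = 1.062154

x=-17.738 y=1.062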